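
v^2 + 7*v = v*(v + 7)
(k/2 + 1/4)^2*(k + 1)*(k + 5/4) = k^4/4 + 13*k^3/16 + 15*k^2/16 + 29*k/64 + 5/64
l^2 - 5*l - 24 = (l - 8)*(l + 3)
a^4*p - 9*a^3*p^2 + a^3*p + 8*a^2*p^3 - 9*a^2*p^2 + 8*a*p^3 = a*(a - 8*p)*(a - p)*(a*p + p)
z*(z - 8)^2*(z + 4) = z^4 - 12*z^3 + 256*z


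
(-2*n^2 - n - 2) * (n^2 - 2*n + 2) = -2*n^4 + 3*n^3 - 4*n^2 + 2*n - 4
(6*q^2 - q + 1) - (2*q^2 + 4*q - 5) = 4*q^2 - 5*q + 6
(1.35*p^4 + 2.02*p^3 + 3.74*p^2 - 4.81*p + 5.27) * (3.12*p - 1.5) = 4.212*p^5 + 4.2774*p^4 + 8.6388*p^3 - 20.6172*p^2 + 23.6574*p - 7.905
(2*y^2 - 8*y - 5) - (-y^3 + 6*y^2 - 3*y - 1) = y^3 - 4*y^2 - 5*y - 4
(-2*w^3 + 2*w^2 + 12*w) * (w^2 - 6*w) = -2*w^5 + 14*w^4 - 72*w^2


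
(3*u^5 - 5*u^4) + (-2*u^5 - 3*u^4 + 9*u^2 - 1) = u^5 - 8*u^4 + 9*u^2 - 1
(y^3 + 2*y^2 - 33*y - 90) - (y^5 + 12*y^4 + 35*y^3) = -y^5 - 12*y^4 - 34*y^3 + 2*y^2 - 33*y - 90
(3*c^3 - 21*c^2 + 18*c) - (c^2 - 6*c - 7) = 3*c^3 - 22*c^2 + 24*c + 7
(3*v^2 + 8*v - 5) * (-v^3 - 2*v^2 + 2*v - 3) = -3*v^5 - 14*v^4 - 5*v^3 + 17*v^2 - 34*v + 15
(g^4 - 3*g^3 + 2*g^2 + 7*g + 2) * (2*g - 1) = 2*g^5 - 7*g^4 + 7*g^3 + 12*g^2 - 3*g - 2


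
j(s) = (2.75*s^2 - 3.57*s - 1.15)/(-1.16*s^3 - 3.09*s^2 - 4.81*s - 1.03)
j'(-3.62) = 0.64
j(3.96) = -0.20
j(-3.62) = 1.55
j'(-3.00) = 0.92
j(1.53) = 0.01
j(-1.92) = 3.15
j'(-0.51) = -2.30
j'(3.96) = -0.01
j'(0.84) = -0.57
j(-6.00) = 0.71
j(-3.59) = 1.57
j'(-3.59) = 0.66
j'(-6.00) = 0.18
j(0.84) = 0.28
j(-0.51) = 1.79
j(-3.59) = 1.57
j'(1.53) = -0.25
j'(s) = (5.5*s - 3.57)/(-1.16*s^3 - 3.09*s^2 - 4.81*s - 1.03) + (2.75*s^2 - 3.57*s - 1.15)*(3.48*s^2 + 6.18*s + 4.81)/(-1.16*s^3 - 3.09*s^2 - 4.81*s - 1.03)^2 = (3.19*s^4 - 8.2824*s^3 - 28.2608*s^2 - 12.772*s - 1.8544)/(1.3456*s^6 + 7.1688*s^5 + 20.7073*s^4 + 32.1154*s^3 + 29.5015*s^2 + 9.9086*s + 1.0609)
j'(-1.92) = 0.81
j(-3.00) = 2.03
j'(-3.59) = 0.66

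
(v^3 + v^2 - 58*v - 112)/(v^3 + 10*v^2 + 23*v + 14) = (v - 8)/(v + 1)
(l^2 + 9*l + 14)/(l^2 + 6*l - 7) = (l + 2)/(l - 1)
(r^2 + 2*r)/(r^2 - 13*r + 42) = r*(r + 2)/(r^2 - 13*r + 42)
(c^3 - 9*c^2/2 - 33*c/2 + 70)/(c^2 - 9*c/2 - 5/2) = (2*c^2 + c - 28)/(2*c + 1)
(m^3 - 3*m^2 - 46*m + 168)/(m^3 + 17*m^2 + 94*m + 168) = (m^2 - 10*m + 24)/(m^2 + 10*m + 24)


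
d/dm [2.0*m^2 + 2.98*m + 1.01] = 4.0*m + 2.98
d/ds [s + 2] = 1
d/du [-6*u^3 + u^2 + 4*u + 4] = -18*u^2 + 2*u + 4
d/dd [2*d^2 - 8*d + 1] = 4*d - 8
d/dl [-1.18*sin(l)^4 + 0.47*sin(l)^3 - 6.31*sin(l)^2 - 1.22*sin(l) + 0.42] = (-4.72*sin(l)^3 + 1.41*sin(l)^2 - 12.62*sin(l) - 1.22)*cos(l)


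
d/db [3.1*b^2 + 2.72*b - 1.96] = 6.2*b + 2.72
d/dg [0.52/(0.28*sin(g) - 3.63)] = -0.1456*cos(g)/(0.28*sin(g) - 3.63)^2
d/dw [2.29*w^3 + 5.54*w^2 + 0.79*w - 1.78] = 6.87*w^2 + 11.08*w + 0.79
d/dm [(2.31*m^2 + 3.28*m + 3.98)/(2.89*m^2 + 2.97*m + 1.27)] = (-2.6185*m^2 - 17.137*m - 7.655)/(8.3521*m^4 + 17.1666*m^3 + 16.1615*m^2 + 7.5438*m + 1.6129)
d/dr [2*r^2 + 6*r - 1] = 4*r + 6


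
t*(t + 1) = t^2 + t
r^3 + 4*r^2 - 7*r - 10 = (r - 2)*(r + 1)*(r + 5)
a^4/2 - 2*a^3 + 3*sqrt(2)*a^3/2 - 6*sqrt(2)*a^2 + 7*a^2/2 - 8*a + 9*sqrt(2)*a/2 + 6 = (a/2 + sqrt(2))*(a - 3)*(a - 1)*(a + sqrt(2))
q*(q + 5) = q^2 + 5*q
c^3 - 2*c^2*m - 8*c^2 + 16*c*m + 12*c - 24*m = (c - 6)*(c - 2)*(c - 2*m)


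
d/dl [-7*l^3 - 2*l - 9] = -21*l^2 - 2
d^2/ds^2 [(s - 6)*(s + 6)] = 2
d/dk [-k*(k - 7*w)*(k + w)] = -3*k^2 + 12*k*w + 7*w^2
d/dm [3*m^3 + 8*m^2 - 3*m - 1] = 9*m^2 + 16*m - 3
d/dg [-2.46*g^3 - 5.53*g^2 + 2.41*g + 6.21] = -7.38*g^2 - 11.06*g + 2.41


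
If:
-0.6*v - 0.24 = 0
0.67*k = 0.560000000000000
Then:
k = 0.84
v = -0.40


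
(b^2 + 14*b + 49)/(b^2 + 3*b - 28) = (b + 7)/(b - 4)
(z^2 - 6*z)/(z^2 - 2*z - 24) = z/(z + 4)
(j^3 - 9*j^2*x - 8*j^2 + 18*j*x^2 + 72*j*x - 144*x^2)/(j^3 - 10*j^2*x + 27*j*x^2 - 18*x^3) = (8 - j)/(-j + x)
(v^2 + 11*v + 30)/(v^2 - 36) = (v + 5)/(v - 6)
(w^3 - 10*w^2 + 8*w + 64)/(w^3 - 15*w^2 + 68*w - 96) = (w + 2)/(w - 3)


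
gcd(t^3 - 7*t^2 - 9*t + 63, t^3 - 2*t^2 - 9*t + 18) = t^2 - 9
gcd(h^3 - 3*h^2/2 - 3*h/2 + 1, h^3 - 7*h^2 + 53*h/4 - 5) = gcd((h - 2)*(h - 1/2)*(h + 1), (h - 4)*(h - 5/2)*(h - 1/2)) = h - 1/2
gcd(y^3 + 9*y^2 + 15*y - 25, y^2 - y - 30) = y + 5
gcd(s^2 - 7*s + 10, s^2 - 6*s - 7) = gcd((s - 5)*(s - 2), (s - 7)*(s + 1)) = 1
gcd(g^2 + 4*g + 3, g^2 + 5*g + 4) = g + 1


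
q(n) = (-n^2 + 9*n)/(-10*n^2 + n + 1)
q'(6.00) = 0.03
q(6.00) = -0.05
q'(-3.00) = 0.10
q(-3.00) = 0.39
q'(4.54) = 0.05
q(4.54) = -0.10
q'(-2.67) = 0.12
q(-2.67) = 0.43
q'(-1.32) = 0.53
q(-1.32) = 0.77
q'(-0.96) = 1.10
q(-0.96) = 1.04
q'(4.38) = 0.05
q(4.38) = -0.11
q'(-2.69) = 0.12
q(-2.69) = 0.42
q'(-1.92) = 0.24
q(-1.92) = 0.55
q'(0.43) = 140.10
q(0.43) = -8.79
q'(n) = (9 - 2*n)/(-10*n^2 + n + 1) + (20*n - 1)*(-n^2 + 9*n)/(-10*n^2 + n + 1)^2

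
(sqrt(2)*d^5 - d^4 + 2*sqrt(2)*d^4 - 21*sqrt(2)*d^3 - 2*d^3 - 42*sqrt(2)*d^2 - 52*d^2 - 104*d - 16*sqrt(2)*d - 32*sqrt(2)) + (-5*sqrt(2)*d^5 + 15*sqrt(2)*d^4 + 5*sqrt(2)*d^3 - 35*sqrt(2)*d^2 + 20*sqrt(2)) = -4*sqrt(2)*d^5 - d^4 + 17*sqrt(2)*d^4 - 16*sqrt(2)*d^3 - 2*d^3 - 77*sqrt(2)*d^2 - 52*d^2 - 104*d - 16*sqrt(2)*d - 12*sqrt(2)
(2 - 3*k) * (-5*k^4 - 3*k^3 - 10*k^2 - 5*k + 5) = 15*k^5 - k^4 + 24*k^3 - 5*k^2 - 25*k + 10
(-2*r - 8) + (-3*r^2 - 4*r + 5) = -3*r^2 - 6*r - 3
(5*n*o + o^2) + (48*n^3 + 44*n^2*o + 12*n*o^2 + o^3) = 48*n^3 + 44*n^2*o + 12*n*o^2 + 5*n*o + o^3 + o^2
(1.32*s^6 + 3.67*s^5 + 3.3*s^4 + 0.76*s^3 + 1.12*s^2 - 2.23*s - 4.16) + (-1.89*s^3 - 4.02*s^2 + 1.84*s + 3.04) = 1.32*s^6 + 3.67*s^5 + 3.3*s^4 - 1.13*s^3 - 2.9*s^2 - 0.39*s - 1.12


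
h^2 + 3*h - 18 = (h - 3)*(h + 6)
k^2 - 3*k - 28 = (k - 7)*(k + 4)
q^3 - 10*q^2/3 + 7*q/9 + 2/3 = (q - 3)*(q - 2/3)*(q + 1/3)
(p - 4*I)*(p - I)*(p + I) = p^3 - 4*I*p^2 + p - 4*I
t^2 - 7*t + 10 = (t - 5)*(t - 2)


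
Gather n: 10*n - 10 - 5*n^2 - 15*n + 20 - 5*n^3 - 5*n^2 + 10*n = -5*n^3 - 10*n^2 + 5*n + 10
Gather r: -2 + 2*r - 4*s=2*r - 4*s - 2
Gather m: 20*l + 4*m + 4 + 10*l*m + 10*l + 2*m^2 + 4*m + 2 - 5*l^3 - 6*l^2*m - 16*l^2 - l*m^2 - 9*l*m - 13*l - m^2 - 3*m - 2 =-5*l^3 - 16*l^2 + 17*l + m^2*(1 - l) + m*(-6*l^2 + l + 5) + 4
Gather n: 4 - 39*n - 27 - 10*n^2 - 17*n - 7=-10*n^2 - 56*n - 30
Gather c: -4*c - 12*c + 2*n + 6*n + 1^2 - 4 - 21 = -16*c + 8*n - 24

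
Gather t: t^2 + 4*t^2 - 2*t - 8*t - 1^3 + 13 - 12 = 5*t^2 - 10*t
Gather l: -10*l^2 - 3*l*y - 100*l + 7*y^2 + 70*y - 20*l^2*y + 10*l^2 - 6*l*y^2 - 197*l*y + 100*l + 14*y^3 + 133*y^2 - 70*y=-20*l^2*y + l*(-6*y^2 - 200*y) + 14*y^3 + 140*y^2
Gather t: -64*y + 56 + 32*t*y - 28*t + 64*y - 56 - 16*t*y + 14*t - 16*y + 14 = t*(16*y - 14) - 16*y + 14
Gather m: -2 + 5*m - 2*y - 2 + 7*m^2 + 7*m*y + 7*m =7*m^2 + m*(7*y + 12) - 2*y - 4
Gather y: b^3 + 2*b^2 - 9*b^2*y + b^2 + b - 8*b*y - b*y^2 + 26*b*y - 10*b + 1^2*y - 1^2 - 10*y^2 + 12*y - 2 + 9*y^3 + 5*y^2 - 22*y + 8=b^3 + 3*b^2 - 9*b + 9*y^3 + y^2*(-b - 5) + y*(-9*b^2 + 18*b - 9) + 5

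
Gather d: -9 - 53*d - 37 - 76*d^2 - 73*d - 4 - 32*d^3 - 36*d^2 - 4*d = -32*d^3 - 112*d^2 - 130*d - 50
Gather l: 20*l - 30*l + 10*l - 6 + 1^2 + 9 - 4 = 0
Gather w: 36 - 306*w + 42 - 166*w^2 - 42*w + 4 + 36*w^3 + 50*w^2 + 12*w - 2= 36*w^3 - 116*w^2 - 336*w + 80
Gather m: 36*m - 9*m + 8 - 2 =27*m + 6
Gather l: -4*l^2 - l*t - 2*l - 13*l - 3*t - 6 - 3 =-4*l^2 + l*(-t - 15) - 3*t - 9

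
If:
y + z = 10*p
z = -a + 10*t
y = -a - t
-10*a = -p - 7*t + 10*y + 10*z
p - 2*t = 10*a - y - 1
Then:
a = 821/9401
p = -76/9401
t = 14/1343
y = -919/9401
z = 159/9401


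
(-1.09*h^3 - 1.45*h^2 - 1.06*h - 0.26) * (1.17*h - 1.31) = -1.2753*h^4 - 0.2686*h^3 + 0.6593*h^2 + 1.0844*h + 0.3406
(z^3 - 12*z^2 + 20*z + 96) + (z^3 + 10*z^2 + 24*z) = 2*z^3 - 2*z^2 + 44*z + 96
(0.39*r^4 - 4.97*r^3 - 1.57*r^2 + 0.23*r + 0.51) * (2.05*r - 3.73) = 0.7995*r^5 - 11.6432*r^4 + 15.3196*r^3 + 6.3276*r^2 + 0.1876*r - 1.9023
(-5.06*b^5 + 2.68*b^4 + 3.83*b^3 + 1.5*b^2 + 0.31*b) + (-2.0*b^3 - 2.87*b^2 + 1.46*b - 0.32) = -5.06*b^5 + 2.68*b^4 + 1.83*b^3 - 1.37*b^2 + 1.77*b - 0.32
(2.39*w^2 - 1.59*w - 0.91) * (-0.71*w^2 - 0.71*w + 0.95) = -1.6969*w^4 - 0.568*w^3 + 4.0455*w^2 - 0.8644*w - 0.8645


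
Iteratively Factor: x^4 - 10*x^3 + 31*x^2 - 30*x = (x - 3)*(x^3 - 7*x^2 + 10*x) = (x - 3)*(x - 2)*(x^2 - 5*x) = (x - 5)*(x - 3)*(x - 2)*(x)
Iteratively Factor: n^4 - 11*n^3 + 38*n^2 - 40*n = (n - 2)*(n^3 - 9*n^2 + 20*n) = (n - 4)*(n - 2)*(n^2 - 5*n) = n*(n - 4)*(n - 2)*(n - 5)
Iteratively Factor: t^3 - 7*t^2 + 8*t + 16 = (t + 1)*(t^2 - 8*t + 16) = (t - 4)*(t + 1)*(t - 4)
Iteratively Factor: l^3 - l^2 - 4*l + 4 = (l - 1)*(l^2 - 4) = (l - 2)*(l - 1)*(l + 2)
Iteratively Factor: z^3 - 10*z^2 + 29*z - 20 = (z - 4)*(z^2 - 6*z + 5) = (z - 5)*(z - 4)*(z - 1)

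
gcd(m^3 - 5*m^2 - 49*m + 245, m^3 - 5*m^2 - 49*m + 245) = m^3 - 5*m^2 - 49*m + 245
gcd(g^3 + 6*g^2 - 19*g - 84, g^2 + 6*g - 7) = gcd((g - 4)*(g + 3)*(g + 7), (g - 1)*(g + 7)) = g + 7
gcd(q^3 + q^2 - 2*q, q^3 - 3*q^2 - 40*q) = q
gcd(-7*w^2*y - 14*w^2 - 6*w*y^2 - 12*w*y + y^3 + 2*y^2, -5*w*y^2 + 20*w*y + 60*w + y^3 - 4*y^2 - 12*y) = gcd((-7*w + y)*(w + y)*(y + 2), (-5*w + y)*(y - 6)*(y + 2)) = y + 2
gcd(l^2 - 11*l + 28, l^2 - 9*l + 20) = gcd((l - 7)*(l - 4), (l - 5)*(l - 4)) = l - 4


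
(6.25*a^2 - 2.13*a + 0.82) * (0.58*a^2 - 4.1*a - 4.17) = 3.625*a^4 - 26.8604*a^3 - 16.8539*a^2 + 5.5201*a - 3.4194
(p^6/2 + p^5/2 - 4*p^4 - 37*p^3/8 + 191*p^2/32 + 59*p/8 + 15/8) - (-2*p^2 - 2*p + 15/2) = p^6/2 + p^5/2 - 4*p^4 - 37*p^3/8 + 255*p^2/32 + 75*p/8 - 45/8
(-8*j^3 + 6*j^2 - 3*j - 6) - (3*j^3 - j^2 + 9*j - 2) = -11*j^3 + 7*j^2 - 12*j - 4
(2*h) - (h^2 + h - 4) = -h^2 + h + 4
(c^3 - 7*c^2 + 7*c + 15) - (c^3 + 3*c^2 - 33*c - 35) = -10*c^2 + 40*c + 50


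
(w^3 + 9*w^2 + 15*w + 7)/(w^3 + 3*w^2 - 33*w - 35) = (w + 1)/(w - 5)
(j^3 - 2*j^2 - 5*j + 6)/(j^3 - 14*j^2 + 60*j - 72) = (j^3 - 2*j^2 - 5*j + 6)/(j^3 - 14*j^2 + 60*j - 72)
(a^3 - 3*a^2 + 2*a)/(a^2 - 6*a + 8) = a*(a - 1)/(a - 4)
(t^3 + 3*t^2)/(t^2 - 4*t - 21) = t^2/(t - 7)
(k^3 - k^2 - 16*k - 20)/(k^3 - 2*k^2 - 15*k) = (k^2 + 4*k + 4)/(k*(k + 3))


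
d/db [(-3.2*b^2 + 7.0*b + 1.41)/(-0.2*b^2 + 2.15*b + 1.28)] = (-5.48*b^2 - 7.628*b + 5.9285)/(0.04*b^4 - 0.86*b^3 + 4.1105*b^2 + 5.504*b + 1.6384)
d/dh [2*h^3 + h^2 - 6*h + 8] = 6*h^2 + 2*h - 6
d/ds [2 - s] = -1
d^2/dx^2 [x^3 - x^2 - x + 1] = 6*x - 2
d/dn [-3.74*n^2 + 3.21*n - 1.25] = 3.21 - 7.48*n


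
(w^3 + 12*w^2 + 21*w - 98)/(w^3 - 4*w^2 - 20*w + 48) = (w^2 + 14*w + 49)/(w^2 - 2*w - 24)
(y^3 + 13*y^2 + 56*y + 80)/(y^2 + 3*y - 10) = (y^2 + 8*y + 16)/(y - 2)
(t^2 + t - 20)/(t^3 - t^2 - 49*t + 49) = (t^2 + t - 20)/(t^3 - t^2 - 49*t + 49)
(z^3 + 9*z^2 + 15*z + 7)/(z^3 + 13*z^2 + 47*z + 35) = (z + 1)/(z + 5)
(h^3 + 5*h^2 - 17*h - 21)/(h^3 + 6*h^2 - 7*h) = (h^2 - 2*h - 3)/(h*(h - 1))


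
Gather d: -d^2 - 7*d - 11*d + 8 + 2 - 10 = -d^2 - 18*d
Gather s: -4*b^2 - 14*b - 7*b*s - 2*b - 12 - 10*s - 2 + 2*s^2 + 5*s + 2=-4*b^2 - 16*b + 2*s^2 + s*(-7*b - 5) - 12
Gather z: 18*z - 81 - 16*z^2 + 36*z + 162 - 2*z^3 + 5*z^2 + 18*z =-2*z^3 - 11*z^2 + 72*z + 81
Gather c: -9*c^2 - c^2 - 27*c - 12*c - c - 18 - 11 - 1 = -10*c^2 - 40*c - 30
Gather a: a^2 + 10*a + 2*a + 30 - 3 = a^2 + 12*a + 27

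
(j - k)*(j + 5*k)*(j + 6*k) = j^3 + 10*j^2*k + 19*j*k^2 - 30*k^3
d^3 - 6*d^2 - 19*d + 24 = (d - 8)*(d - 1)*(d + 3)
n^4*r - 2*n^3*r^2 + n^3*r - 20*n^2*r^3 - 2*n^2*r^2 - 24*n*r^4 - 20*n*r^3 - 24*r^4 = (n - 6*r)*(n + 2*r)^2*(n*r + r)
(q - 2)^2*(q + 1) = q^3 - 3*q^2 + 4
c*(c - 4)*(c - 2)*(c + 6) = c^4 - 28*c^2 + 48*c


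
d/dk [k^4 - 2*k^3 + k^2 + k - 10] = 4*k^3 - 6*k^2 + 2*k + 1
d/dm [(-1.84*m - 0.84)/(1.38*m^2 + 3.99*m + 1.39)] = (2.5392*m^2 + 2.3184*m + 0.794)/(1.9044*m^4 + 11.0124*m^3 + 19.7565*m^2 + 11.0922*m + 1.9321)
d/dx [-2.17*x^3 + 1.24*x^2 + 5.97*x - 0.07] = -6.51*x^2 + 2.48*x + 5.97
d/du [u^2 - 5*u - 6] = 2*u - 5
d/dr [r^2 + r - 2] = 2*r + 1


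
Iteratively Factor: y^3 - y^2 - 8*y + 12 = (y - 2)*(y^2 + y - 6) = (y - 2)^2*(y + 3)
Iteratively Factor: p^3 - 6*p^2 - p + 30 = (p + 2)*(p^2 - 8*p + 15) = (p - 3)*(p + 2)*(p - 5)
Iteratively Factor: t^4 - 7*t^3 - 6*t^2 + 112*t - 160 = (t - 4)*(t^3 - 3*t^2 - 18*t + 40) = (t - 5)*(t - 4)*(t^2 + 2*t - 8) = (t - 5)*(t - 4)*(t - 2)*(t + 4)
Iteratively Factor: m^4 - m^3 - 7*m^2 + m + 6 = (m + 2)*(m^3 - 3*m^2 - m + 3) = (m + 1)*(m + 2)*(m^2 - 4*m + 3) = (m - 3)*(m + 1)*(m + 2)*(m - 1)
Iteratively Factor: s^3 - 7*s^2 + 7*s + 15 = (s - 5)*(s^2 - 2*s - 3) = (s - 5)*(s + 1)*(s - 3)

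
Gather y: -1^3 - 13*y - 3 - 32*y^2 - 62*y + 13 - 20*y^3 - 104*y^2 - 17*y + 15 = -20*y^3 - 136*y^2 - 92*y + 24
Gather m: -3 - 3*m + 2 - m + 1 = -4*m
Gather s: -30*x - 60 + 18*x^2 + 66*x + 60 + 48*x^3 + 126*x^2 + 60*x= 48*x^3 + 144*x^2 + 96*x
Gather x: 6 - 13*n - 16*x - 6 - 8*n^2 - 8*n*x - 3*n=-8*n^2 - 16*n + x*(-8*n - 16)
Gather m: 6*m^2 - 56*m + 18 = 6*m^2 - 56*m + 18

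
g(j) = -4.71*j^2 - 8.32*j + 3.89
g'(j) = -9.42*j - 8.32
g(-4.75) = -62.86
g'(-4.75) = 36.42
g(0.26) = 1.41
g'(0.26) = -10.77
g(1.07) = -10.40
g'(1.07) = -18.40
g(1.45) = -18.08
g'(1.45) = -21.98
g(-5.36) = -86.83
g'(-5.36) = 42.17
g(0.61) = -2.94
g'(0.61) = -14.07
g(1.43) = -17.64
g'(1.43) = -21.79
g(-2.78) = -9.38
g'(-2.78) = 17.87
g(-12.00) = -574.51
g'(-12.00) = 104.72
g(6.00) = -215.59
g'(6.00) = -64.84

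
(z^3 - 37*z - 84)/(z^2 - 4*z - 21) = z + 4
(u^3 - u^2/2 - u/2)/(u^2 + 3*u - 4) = u*(2*u + 1)/(2*(u + 4))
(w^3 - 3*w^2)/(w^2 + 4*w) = w*(w - 3)/(w + 4)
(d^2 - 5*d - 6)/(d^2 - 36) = (d + 1)/(d + 6)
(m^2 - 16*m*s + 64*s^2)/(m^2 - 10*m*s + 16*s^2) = (-m + 8*s)/(-m + 2*s)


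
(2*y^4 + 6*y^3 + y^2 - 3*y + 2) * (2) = 4*y^4 + 12*y^3 + 2*y^2 - 6*y + 4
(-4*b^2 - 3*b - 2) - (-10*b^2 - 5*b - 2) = 6*b^2 + 2*b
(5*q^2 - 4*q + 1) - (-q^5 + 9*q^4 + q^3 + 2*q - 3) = q^5 - 9*q^4 - q^3 + 5*q^2 - 6*q + 4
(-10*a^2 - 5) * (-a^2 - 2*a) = 10*a^4 + 20*a^3 + 5*a^2 + 10*a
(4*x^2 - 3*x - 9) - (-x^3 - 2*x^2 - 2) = x^3 + 6*x^2 - 3*x - 7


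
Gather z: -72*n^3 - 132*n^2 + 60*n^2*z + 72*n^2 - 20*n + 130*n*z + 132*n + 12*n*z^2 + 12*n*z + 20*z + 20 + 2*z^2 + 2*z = -72*n^3 - 60*n^2 + 112*n + z^2*(12*n + 2) + z*(60*n^2 + 142*n + 22) + 20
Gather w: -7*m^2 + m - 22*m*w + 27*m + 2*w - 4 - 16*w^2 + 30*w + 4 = -7*m^2 + 28*m - 16*w^2 + w*(32 - 22*m)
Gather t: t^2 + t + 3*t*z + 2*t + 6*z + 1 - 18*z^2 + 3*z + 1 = t^2 + t*(3*z + 3) - 18*z^2 + 9*z + 2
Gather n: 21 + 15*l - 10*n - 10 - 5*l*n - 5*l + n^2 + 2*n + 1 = 10*l + n^2 + n*(-5*l - 8) + 12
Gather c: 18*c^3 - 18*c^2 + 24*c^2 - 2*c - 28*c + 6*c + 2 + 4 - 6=18*c^3 + 6*c^2 - 24*c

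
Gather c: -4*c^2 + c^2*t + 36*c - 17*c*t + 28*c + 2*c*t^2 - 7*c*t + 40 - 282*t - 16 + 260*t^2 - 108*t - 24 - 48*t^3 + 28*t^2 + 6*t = c^2*(t - 4) + c*(2*t^2 - 24*t + 64) - 48*t^3 + 288*t^2 - 384*t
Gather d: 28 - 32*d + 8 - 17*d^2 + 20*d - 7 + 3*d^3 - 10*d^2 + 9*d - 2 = 3*d^3 - 27*d^2 - 3*d + 27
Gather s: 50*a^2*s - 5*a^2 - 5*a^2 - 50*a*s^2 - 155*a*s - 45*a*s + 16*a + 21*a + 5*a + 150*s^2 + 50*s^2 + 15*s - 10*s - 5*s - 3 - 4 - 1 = -10*a^2 + 42*a + s^2*(200 - 50*a) + s*(50*a^2 - 200*a) - 8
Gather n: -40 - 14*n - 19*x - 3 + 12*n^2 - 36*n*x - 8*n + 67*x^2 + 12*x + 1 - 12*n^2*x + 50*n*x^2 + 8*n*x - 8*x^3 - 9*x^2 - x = n^2*(12 - 12*x) + n*(50*x^2 - 28*x - 22) - 8*x^3 + 58*x^2 - 8*x - 42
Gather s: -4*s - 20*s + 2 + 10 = 12 - 24*s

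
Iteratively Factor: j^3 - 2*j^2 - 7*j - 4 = (j + 1)*(j^2 - 3*j - 4) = (j - 4)*(j + 1)*(j + 1)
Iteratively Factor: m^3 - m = (m - 1)*(m^2 + m) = (m - 1)*(m + 1)*(m)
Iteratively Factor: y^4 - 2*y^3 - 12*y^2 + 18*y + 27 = (y + 3)*(y^3 - 5*y^2 + 3*y + 9) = (y + 1)*(y + 3)*(y^2 - 6*y + 9) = (y - 3)*(y + 1)*(y + 3)*(y - 3)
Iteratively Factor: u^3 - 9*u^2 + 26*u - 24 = (u - 3)*(u^2 - 6*u + 8) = (u - 4)*(u - 3)*(u - 2)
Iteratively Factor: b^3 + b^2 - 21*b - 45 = (b + 3)*(b^2 - 2*b - 15) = (b - 5)*(b + 3)*(b + 3)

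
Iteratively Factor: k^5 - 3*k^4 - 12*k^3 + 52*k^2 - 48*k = (k - 2)*(k^4 - k^3 - 14*k^2 + 24*k) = (k - 2)^2*(k^3 + k^2 - 12*k) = (k - 2)^2*(k + 4)*(k^2 - 3*k) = k*(k - 2)^2*(k + 4)*(k - 3)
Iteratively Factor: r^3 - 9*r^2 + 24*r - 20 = (r - 2)*(r^2 - 7*r + 10) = (r - 5)*(r - 2)*(r - 2)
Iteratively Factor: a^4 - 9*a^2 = (a)*(a^3 - 9*a) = a*(a + 3)*(a^2 - 3*a) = a^2*(a + 3)*(a - 3)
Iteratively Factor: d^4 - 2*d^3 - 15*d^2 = (d + 3)*(d^3 - 5*d^2) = d*(d + 3)*(d^2 - 5*d) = d*(d - 5)*(d + 3)*(d)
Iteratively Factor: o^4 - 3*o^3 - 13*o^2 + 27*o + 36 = (o + 3)*(o^3 - 6*o^2 + 5*o + 12) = (o - 4)*(o + 3)*(o^2 - 2*o - 3) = (o - 4)*(o + 1)*(o + 3)*(o - 3)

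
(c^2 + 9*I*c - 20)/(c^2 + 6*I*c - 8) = (c + 5*I)/(c + 2*I)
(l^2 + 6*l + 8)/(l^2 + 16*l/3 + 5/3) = 3*(l^2 + 6*l + 8)/(3*l^2 + 16*l + 5)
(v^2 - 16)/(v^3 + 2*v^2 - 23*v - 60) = (v - 4)/(v^2 - 2*v - 15)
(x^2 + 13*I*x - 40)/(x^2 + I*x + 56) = (x + 5*I)/(x - 7*I)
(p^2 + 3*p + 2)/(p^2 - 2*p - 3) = (p + 2)/(p - 3)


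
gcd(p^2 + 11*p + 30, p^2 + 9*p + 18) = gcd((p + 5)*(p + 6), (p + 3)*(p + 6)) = p + 6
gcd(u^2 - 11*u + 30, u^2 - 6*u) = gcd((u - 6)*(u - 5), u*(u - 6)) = u - 6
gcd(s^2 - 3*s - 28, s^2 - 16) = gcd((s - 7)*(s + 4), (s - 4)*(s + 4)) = s + 4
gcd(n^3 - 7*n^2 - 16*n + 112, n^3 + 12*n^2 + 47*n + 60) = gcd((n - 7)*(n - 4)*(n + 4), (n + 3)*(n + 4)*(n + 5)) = n + 4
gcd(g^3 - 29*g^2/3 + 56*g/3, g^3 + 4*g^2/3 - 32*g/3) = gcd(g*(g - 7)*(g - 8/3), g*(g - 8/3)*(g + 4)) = g^2 - 8*g/3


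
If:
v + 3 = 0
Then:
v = -3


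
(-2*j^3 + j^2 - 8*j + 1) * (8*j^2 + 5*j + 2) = -16*j^5 - 2*j^4 - 63*j^3 - 30*j^2 - 11*j + 2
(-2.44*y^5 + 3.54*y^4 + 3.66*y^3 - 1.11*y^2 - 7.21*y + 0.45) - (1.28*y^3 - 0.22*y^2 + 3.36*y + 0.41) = -2.44*y^5 + 3.54*y^4 + 2.38*y^3 - 0.89*y^2 - 10.57*y + 0.04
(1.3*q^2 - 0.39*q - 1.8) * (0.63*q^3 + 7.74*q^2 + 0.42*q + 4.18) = 0.819*q^5 + 9.8163*q^4 - 3.6066*q^3 - 8.6618*q^2 - 2.3862*q - 7.524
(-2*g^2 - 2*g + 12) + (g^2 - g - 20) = -g^2 - 3*g - 8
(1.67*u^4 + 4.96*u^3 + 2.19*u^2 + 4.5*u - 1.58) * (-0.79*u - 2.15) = -1.3193*u^5 - 7.5089*u^4 - 12.3941*u^3 - 8.2635*u^2 - 8.4268*u + 3.397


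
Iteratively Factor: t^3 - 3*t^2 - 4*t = (t)*(t^2 - 3*t - 4) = t*(t - 4)*(t + 1)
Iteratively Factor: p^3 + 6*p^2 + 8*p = (p + 4)*(p^2 + 2*p) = p*(p + 4)*(p + 2)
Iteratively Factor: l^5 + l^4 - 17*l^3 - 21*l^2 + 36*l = (l)*(l^4 + l^3 - 17*l^2 - 21*l + 36) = l*(l - 1)*(l^3 + 2*l^2 - 15*l - 36) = l*(l - 4)*(l - 1)*(l^2 + 6*l + 9) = l*(l - 4)*(l - 1)*(l + 3)*(l + 3)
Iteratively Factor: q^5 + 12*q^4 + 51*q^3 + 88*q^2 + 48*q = (q + 4)*(q^4 + 8*q^3 + 19*q^2 + 12*q) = (q + 3)*(q + 4)*(q^3 + 5*q^2 + 4*q) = (q + 3)*(q + 4)^2*(q^2 + q) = (q + 1)*(q + 3)*(q + 4)^2*(q)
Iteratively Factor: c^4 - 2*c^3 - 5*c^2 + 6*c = (c - 3)*(c^3 + c^2 - 2*c) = c*(c - 3)*(c^2 + c - 2) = c*(c - 3)*(c + 2)*(c - 1)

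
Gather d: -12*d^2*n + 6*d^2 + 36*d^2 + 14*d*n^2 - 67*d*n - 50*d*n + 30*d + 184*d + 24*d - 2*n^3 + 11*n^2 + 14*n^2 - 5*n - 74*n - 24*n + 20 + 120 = d^2*(42 - 12*n) + d*(14*n^2 - 117*n + 238) - 2*n^3 + 25*n^2 - 103*n + 140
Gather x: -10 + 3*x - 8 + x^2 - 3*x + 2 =x^2 - 16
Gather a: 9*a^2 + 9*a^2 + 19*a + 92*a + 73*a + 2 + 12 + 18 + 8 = 18*a^2 + 184*a + 40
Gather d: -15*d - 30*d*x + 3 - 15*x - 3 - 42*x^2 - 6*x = d*(-30*x - 15) - 42*x^2 - 21*x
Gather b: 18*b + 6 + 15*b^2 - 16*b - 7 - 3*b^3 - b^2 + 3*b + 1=-3*b^3 + 14*b^2 + 5*b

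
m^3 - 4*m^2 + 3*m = m*(m - 3)*(m - 1)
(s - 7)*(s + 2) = s^2 - 5*s - 14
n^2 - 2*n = n*(n - 2)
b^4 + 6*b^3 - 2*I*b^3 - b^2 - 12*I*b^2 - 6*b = b*(b + 6)*(b - I)^2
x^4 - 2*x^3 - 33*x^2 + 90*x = x*(x - 5)*(x - 3)*(x + 6)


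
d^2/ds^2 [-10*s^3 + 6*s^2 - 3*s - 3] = 12 - 60*s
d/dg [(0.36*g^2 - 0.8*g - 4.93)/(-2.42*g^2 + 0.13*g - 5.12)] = (-1.8892*g^2 - 27.5476*g + 4.7369)/(5.8564*g^4 - 0.6292*g^3 + 24.7977*g^2 - 1.3312*g + 26.2144)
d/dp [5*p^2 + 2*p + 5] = 10*p + 2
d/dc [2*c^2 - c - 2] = 4*c - 1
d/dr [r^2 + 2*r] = 2*r + 2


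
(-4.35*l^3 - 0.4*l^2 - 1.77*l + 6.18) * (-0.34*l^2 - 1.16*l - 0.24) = 1.479*l^5 + 5.182*l^4 + 2.1098*l^3 + 0.048*l^2 - 6.744*l - 1.4832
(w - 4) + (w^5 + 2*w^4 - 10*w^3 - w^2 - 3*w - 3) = w^5 + 2*w^4 - 10*w^3 - w^2 - 2*w - 7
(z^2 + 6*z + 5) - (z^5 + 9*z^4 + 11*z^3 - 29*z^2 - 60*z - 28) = -z^5 - 9*z^4 - 11*z^3 + 30*z^2 + 66*z + 33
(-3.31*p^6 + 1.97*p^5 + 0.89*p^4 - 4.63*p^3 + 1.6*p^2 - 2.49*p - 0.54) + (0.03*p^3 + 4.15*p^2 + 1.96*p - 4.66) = -3.31*p^6 + 1.97*p^5 + 0.89*p^4 - 4.6*p^3 + 5.75*p^2 - 0.53*p - 5.2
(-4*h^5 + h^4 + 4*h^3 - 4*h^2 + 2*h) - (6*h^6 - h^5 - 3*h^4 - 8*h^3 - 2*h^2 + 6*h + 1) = -6*h^6 - 3*h^5 + 4*h^4 + 12*h^3 - 2*h^2 - 4*h - 1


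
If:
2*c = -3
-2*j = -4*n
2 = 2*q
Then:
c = -3/2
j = 2*n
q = 1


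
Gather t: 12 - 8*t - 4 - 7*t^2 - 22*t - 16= -7*t^2 - 30*t - 8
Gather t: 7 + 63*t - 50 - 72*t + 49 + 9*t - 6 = 0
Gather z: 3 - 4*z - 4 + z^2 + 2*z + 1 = z^2 - 2*z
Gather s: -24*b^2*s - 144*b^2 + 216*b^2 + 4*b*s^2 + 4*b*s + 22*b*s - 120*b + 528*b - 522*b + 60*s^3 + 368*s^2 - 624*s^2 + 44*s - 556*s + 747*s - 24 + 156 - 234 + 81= 72*b^2 - 114*b + 60*s^3 + s^2*(4*b - 256) + s*(-24*b^2 + 26*b + 235) - 21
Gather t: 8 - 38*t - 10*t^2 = -10*t^2 - 38*t + 8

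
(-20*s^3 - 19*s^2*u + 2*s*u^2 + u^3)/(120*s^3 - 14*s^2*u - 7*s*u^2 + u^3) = (-20*s^3 - 19*s^2*u + 2*s*u^2 + u^3)/(120*s^3 - 14*s^2*u - 7*s*u^2 + u^3)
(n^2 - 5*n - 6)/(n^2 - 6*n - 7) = (n - 6)/(n - 7)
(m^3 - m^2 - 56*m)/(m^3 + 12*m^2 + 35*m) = (m - 8)/(m + 5)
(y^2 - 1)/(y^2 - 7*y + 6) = (y + 1)/(y - 6)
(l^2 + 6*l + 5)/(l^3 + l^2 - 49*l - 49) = (l + 5)/(l^2 - 49)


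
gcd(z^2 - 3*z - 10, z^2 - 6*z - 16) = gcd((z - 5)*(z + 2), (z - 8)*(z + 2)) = z + 2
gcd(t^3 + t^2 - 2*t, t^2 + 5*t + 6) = t + 2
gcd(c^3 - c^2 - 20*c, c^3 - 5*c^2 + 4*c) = c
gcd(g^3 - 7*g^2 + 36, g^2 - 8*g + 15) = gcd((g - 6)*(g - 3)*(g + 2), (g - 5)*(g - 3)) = g - 3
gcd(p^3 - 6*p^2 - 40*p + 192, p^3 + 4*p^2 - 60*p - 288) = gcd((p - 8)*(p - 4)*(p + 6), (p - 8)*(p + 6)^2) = p^2 - 2*p - 48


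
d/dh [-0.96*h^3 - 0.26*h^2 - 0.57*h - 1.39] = -2.88*h^2 - 0.52*h - 0.57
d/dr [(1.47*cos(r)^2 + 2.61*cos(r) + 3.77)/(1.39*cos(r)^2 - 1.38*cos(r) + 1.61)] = (5.6565*cos(r)^2 + 5.7472*cos(r) - 9.4047)*sin(r)/(1.9321*cos(r)^4 - 3.8364*cos(r)^3 + 6.3802*cos(r)^2 - 4.4436*cos(r) + 2.5921)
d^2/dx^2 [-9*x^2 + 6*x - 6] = -18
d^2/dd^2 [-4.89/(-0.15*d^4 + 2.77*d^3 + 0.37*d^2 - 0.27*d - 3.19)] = ((-8.802*d^2 + 81.2718*d + 3.6186)*(0.15*d^4 - 2.77*d^3 - 0.37*d^2 + 0.27*d + 3.19) + 4.89*(0.6*d^3 - 8.31*d^2 - 0.74*d + 0.27)*(1.2*d^3 - 16.62*d^2 - 1.48*d + 0.54))/(0.15*d^4 - 2.77*d^3 - 0.37*d^2 + 0.27*d + 3.19)^3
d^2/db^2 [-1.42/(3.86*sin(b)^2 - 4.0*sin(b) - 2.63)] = (-84.629728*sin(b)^4 + 65.7744*sin(b)^3 + 46.562368*sin(b)^2 - 116.6104*sin(b) + 74.271112)/(-3.86*sin(b)^2 + 4.0*sin(b) + 2.63)^3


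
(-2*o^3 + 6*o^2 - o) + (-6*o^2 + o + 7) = 7 - 2*o^3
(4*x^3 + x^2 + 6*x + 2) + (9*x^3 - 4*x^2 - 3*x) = 13*x^3 - 3*x^2 + 3*x + 2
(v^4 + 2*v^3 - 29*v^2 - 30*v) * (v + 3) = v^5 + 5*v^4 - 23*v^3 - 117*v^2 - 90*v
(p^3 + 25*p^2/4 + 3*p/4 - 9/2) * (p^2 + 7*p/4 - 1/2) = p^5 + 8*p^4 + 179*p^3/16 - 101*p^2/16 - 33*p/4 + 9/4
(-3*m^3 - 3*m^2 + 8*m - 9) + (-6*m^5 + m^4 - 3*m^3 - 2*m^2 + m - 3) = -6*m^5 + m^4 - 6*m^3 - 5*m^2 + 9*m - 12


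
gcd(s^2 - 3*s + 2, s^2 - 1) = s - 1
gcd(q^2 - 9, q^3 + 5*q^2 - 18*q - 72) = q + 3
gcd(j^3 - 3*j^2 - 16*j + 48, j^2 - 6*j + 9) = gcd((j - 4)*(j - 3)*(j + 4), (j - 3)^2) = j - 3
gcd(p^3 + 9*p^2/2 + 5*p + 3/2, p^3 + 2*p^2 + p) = p + 1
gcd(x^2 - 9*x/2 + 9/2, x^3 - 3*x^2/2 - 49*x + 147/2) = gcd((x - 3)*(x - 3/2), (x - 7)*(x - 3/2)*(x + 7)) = x - 3/2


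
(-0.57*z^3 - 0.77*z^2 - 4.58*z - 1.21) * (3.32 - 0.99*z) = 0.5643*z^4 - 1.1301*z^3 + 1.9778*z^2 - 14.0077*z - 4.0172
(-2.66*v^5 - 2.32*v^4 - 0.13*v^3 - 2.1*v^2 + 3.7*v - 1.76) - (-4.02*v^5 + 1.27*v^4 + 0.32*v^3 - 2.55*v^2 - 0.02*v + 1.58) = 1.36*v^5 - 3.59*v^4 - 0.45*v^3 + 0.45*v^2 + 3.72*v - 3.34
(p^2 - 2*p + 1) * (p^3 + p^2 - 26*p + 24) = p^5 - p^4 - 27*p^3 + 77*p^2 - 74*p + 24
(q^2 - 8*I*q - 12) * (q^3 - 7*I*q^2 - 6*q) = q^5 - 15*I*q^4 - 74*q^3 + 132*I*q^2 + 72*q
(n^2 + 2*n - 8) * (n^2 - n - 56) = n^4 + n^3 - 66*n^2 - 104*n + 448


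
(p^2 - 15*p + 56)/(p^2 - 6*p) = (p^2 - 15*p + 56)/(p*(p - 6))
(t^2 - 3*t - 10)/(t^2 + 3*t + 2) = (t - 5)/(t + 1)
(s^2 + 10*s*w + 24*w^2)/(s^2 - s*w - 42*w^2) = (s + 4*w)/(s - 7*w)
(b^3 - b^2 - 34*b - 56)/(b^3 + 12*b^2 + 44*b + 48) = (b - 7)/(b + 6)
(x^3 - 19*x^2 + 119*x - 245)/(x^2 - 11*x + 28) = (x^2 - 12*x + 35)/(x - 4)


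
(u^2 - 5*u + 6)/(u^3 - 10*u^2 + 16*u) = (u - 3)/(u*(u - 8))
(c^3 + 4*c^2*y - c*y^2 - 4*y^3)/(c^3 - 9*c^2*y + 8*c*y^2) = (-c^2 - 5*c*y - 4*y^2)/(c*(-c + 8*y))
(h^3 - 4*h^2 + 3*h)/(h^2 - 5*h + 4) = h*(h - 3)/(h - 4)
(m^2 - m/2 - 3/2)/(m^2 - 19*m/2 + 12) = (m + 1)/(m - 8)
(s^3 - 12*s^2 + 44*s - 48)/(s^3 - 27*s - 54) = (s^2 - 6*s + 8)/(s^2 + 6*s + 9)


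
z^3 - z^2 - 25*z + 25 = (z - 5)*(z - 1)*(z + 5)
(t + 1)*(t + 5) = t^2 + 6*t + 5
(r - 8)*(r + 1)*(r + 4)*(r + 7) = r^4 + 4*r^3 - 57*r^2 - 284*r - 224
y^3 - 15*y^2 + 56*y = y*(y - 8)*(y - 7)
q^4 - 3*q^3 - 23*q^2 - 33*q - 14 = (q - 7)*(q + 1)^2*(q + 2)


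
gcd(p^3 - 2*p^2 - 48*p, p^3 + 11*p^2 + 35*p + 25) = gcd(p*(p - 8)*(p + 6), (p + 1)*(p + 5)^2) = 1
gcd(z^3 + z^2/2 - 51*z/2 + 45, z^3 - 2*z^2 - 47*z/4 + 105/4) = z^2 - 11*z/2 + 15/2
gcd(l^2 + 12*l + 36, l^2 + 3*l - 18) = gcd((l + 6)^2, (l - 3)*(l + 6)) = l + 6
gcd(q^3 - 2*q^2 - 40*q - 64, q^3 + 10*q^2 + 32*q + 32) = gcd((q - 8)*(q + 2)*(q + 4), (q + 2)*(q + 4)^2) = q^2 + 6*q + 8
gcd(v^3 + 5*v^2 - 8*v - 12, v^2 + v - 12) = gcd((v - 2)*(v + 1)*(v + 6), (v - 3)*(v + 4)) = 1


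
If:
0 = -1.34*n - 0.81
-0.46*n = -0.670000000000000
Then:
No Solution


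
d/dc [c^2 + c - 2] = 2*c + 1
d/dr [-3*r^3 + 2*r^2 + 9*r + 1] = -9*r^2 + 4*r + 9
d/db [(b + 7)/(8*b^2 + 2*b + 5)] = (8*b^2 + 2*b - 2*(b + 7)*(8*b + 1) + 5)/(8*b^2 + 2*b + 5)^2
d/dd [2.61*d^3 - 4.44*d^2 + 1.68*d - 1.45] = 7.83*d^2 - 8.88*d + 1.68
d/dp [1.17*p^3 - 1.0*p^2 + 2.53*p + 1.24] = 3.51*p^2 - 2.0*p + 2.53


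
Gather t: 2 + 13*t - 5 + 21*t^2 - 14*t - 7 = 21*t^2 - t - 10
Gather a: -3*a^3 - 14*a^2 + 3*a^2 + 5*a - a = -3*a^3 - 11*a^2 + 4*a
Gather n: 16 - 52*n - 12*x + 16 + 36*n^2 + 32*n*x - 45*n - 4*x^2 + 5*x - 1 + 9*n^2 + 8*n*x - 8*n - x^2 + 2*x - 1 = 45*n^2 + n*(40*x - 105) - 5*x^2 - 5*x + 30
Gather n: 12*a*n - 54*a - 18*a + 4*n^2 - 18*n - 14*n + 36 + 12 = -72*a + 4*n^2 + n*(12*a - 32) + 48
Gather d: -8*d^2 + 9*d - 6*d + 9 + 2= -8*d^2 + 3*d + 11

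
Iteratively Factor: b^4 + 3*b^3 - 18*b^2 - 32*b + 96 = (b + 4)*(b^3 - b^2 - 14*b + 24) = (b + 4)^2*(b^2 - 5*b + 6) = (b - 2)*(b + 4)^2*(b - 3)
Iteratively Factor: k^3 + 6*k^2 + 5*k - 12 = (k - 1)*(k^2 + 7*k + 12) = (k - 1)*(k + 4)*(k + 3)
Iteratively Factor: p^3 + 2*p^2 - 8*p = (p + 4)*(p^2 - 2*p) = p*(p + 4)*(p - 2)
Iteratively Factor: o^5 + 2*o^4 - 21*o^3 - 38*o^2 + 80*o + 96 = (o + 4)*(o^4 - 2*o^3 - 13*o^2 + 14*o + 24) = (o + 3)*(o + 4)*(o^3 - 5*o^2 + 2*o + 8) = (o - 2)*(o + 3)*(o + 4)*(o^2 - 3*o - 4) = (o - 2)*(o + 1)*(o + 3)*(o + 4)*(o - 4)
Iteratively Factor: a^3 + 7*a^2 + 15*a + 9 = (a + 1)*(a^2 + 6*a + 9) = (a + 1)*(a + 3)*(a + 3)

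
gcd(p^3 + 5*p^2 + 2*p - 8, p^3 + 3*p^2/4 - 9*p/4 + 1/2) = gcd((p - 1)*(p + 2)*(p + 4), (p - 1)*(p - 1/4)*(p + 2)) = p^2 + p - 2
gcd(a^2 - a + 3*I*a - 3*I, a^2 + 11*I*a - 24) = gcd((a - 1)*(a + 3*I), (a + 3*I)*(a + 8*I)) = a + 3*I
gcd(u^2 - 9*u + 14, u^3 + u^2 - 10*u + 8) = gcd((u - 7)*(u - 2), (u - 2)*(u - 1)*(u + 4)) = u - 2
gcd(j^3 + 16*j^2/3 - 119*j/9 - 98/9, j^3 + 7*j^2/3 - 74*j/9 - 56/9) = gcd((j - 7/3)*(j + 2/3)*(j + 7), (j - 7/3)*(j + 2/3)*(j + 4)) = j^2 - 5*j/3 - 14/9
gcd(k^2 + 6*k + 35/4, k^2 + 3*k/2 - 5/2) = k + 5/2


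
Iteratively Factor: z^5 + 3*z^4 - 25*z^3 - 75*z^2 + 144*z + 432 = (z - 4)*(z^4 + 7*z^3 + 3*z^2 - 63*z - 108) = (z - 4)*(z + 3)*(z^3 + 4*z^2 - 9*z - 36) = (z - 4)*(z - 3)*(z + 3)*(z^2 + 7*z + 12) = (z - 4)*(z - 3)*(z + 3)*(z + 4)*(z + 3)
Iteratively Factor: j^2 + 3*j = (j)*(j + 3)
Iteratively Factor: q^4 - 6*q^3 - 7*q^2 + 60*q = (q - 4)*(q^3 - 2*q^2 - 15*q) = (q - 4)*(q + 3)*(q^2 - 5*q) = (q - 5)*(q - 4)*(q + 3)*(q)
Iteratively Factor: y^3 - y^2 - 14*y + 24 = (y + 4)*(y^2 - 5*y + 6) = (y - 2)*(y + 4)*(y - 3)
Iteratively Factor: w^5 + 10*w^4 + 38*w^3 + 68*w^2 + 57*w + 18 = (w + 3)*(w^4 + 7*w^3 + 17*w^2 + 17*w + 6) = (w + 2)*(w + 3)*(w^3 + 5*w^2 + 7*w + 3) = (w + 2)*(w + 3)^2*(w^2 + 2*w + 1) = (w + 1)*(w + 2)*(w + 3)^2*(w + 1)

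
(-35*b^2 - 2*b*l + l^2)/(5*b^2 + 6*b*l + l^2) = (-7*b + l)/(b + l)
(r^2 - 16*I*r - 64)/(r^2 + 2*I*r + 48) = (r^2 - 16*I*r - 64)/(r^2 + 2*I*r + 48)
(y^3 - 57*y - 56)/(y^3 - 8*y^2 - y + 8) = (y + 7)/(y - 1)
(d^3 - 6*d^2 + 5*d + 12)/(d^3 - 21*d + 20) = (d^2 - 2*d - 3)/(d^2 + 4*d - 5)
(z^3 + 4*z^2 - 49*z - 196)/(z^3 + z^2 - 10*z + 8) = (z^2 - 49)/(z^2 - 3*z + 2)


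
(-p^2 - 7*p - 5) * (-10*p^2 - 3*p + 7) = 10*p^4 + 73*p^3 + 64*p^2 - 34*p - 35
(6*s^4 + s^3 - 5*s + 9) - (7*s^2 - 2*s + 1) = 6*s^4 + s^3 - 7*s^2 - 3*s + 8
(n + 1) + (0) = n + 1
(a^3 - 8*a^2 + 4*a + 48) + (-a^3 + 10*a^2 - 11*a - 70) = 2*a^2 - 7*a - 22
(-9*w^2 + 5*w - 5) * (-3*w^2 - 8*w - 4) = 27*w^4 + 57*w^3 + 11*w^2 + 20*w + 20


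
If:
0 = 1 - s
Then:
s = 1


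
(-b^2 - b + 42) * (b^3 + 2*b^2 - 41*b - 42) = -b^5 - 3*b^4 + 81*b^3 + 167*b^2 - 1680*b - 1764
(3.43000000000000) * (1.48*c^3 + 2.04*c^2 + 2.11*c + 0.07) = 5.0764*c^3 + 6.9972*c^2 + 7.2373*c + 0.2401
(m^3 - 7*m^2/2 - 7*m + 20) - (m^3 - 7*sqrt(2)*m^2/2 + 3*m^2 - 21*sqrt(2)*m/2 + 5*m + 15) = -13*m^2/2 + 7*sqrt(2)*m^2/2 - 12*m + 21*sqrt(2)*m/2 + 5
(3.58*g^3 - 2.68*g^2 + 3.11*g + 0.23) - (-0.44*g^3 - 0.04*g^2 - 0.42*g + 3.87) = 4.02*g^3 - 2.64*g^2 + 3.53*g - 3.64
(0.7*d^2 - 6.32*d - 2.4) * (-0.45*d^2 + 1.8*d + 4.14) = -0.315*d^4 + 4.104*d^3 - 7.398*d^2 - 30.4848*d - 9.936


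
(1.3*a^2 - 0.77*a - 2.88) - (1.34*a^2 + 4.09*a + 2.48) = -0.04*a^2 - 4.86*a - 5.36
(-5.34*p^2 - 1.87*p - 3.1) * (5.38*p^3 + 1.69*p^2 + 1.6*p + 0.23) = -28.7292*p^5 - 19.0852*p^4 - 28.3823*p^3 - 9.4592*p^2 - 5.3901*p - 0.713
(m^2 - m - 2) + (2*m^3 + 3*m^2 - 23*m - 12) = 2*m^3 + 4*m^2 - 24*m - 14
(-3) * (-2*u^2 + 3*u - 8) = 6*u^2 - 9*u + 24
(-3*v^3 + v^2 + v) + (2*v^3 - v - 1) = -v^3 + v^2 - 1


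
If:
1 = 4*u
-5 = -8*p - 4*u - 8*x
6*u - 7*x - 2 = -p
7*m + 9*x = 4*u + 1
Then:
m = 2/7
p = 1/2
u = 1/4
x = 0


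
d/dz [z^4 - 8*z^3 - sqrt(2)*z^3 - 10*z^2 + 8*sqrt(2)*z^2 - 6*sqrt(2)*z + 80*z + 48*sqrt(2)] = 4*z^3 - 24*z^2 - 3*sqrt(2)*z^2 - 20*z + 16*sqrt(2)*z - 6*sqrt(2) + 80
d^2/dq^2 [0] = 0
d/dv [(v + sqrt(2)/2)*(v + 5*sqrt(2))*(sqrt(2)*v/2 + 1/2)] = 3*sqrt(2)*v^2/2 + 12*v + 21*sqrt(2)/4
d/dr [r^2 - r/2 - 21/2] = 2*r - 1/2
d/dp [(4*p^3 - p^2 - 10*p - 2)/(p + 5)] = (8*p^3 + 59*p^2 - 10*p - 48)/(p^2 + 10*p + 25)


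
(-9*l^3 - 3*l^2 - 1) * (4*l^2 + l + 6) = -36*l^5 - 21*l^4 - 57*l^3 - 22*l^2 - l - 6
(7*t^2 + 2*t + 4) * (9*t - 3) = 63*t^3 - 3*t^2 + 30*t - 12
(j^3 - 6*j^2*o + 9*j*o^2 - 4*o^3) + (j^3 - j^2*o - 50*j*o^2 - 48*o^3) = 2*j^3 - 7*j^2*o - 41*j*o^2 - 52*o^3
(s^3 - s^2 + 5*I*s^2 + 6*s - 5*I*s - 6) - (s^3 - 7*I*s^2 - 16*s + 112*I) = -s^2 + 12*I*s^2 + 22*s - 5*I*s - 6 - 112*I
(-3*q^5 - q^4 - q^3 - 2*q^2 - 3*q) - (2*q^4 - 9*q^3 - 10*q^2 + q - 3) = -3*q^5 - 3*q^4 + 8*q^3 + 8*q^2 - 4*q + 3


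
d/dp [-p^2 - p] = -2*p - 1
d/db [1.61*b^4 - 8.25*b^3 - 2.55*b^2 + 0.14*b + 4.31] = 6.44*b^3 - 24.75*b^2 - 5.1*b + 0.14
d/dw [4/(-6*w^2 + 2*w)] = 2*(6*w - 1)/(w^2*(3*w - 1)^2)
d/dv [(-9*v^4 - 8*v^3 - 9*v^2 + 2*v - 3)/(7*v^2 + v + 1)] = (-126*v^5 - 83*v^4 - 52*v^3 - 47*v^2 + 24*v + 5)/(49*v^4 + 14*v^3 + 15*v^2 + 2*v + 1)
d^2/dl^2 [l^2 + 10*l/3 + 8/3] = 2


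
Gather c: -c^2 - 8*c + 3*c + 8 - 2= -c^2 - 5*c + 6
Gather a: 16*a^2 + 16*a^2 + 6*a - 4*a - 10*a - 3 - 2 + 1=32*a^2 - 8*a - 4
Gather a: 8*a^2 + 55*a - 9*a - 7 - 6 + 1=8*a^2 + 46*a - 12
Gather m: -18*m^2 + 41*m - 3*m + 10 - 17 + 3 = -18*m^2 + 38*m - 4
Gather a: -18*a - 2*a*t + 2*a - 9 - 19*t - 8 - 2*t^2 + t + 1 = a*(-2*t - 16) - 2*t^2 - 18*t - 16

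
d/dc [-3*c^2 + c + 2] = 1 - 6*c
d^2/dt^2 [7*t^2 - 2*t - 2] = 14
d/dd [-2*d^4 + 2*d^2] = -8*d^3 + 4*d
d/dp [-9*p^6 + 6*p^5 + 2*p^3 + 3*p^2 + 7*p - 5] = -54*p^5 + 30*p^4 + 6*p^2 + 6*p + 7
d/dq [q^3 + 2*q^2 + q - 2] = 3*q^2 + 4*q + 1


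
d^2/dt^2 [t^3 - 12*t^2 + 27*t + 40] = 6*t - 24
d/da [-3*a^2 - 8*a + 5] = -6*a - 8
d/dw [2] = 0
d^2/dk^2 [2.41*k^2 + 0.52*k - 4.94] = 4.82000000000000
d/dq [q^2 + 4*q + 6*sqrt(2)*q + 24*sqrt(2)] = 2*q + 4 + 6*sqrt(2)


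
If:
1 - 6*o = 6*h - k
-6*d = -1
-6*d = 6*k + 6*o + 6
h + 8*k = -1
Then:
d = 1/6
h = 57/55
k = -14/55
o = -301/330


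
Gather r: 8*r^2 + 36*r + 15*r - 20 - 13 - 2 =8*r^2 + 51*r - 35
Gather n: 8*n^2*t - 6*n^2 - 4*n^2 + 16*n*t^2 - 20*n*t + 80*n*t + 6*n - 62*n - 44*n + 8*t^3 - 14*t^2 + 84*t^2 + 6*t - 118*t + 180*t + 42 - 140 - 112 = n^2*(8*t - 10) + n*(16*t^2 + 60*t - 100) + 8*t^3 + 70*t^2 + 68*t - 210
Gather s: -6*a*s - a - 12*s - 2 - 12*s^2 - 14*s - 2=-a - 12*s^2 + s*(-6*a - 26) - 4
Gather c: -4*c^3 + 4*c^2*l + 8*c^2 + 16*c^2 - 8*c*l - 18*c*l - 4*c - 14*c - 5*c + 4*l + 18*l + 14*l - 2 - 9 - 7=-4*c^3 + c^2*(4*l + 24) + c*(-26*l - 23) + 36*l - 18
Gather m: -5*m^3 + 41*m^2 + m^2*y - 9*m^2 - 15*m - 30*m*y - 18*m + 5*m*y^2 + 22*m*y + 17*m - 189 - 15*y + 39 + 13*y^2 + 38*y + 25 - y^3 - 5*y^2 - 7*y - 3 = -5*m^3 + m^2*(y + 32) + m*(5*y^2 - 8*y - 16) - y^3 + 8*y^2 + 16*y - 128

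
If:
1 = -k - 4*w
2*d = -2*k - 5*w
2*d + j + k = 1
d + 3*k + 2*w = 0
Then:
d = 11/17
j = -4/17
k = -1/17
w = -4/17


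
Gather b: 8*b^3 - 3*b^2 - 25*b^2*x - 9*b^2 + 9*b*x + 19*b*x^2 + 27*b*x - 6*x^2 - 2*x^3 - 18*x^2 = 8*b^3 + b^2*(-25*x - 12) + b*(19*x^2 + 36*x) - 2*x^3 - 24*x^2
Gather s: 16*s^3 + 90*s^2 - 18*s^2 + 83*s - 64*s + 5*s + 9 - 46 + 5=16*s^3 + 72*s^2 + 24*s - 32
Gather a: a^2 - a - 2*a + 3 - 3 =a^2 - 3*a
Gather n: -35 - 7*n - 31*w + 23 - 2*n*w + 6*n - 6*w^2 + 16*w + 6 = n*(-2*w - 1) - 6*w^2 - 15*w - 6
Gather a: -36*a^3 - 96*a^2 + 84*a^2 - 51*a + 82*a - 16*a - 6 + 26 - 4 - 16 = -36*a^3 - 12*a^2 + 15*a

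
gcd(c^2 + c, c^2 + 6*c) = c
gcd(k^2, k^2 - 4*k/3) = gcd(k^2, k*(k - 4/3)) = k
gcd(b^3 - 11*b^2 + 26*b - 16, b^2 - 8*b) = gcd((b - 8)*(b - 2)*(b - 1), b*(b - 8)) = b - 8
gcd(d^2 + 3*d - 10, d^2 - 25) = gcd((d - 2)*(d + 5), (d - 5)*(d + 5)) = d + 5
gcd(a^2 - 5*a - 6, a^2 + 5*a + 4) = a + 1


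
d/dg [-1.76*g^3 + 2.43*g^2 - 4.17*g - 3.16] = -5.28*g^2 + 4.86*g - 4.17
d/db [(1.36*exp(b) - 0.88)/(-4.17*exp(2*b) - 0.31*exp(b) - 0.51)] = (5.6712*exp(2*b) - 7.3392*exp(b) - 0.9664)*exp(b)/(17.3889*exp(4*b) + 2.5854*exp(3*b) + 4.3495*exp(2*b) + 0.3162*exp(b) + 0.2601)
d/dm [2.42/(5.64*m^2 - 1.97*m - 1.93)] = (4.7674 - 27.2976*m)/(-5.64*m^2 + 1.97*m + 1.93)^2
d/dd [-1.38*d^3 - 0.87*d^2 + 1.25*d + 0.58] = -4.14*d^2 - 1.74*d + 1.25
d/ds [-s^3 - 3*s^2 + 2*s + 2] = -3*s^2 - 6*s + 2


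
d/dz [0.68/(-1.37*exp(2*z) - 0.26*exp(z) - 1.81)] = (1.8632*exp(z) + 0.1768)*exp(z)/(1.37*exp(2*z) + 0.26*exp(z) + 1.81)^2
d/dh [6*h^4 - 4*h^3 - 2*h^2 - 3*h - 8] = 24*h^3 - 12*h^2 - 4*h - 3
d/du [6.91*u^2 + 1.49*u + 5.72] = 13.82*u + 1.49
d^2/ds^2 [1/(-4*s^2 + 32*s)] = (s*(s - 8) - 4*(s - 4)^2)/(2*s^3*(s - 8)^3)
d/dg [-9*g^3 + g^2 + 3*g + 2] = -27*g^2 + 2*g + 3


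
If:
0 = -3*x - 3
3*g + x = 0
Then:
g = 1/3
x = -1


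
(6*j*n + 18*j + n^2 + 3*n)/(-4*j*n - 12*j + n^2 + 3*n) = (-6*j - n)/(4*j - n)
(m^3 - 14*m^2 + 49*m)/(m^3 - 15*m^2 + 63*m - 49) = m/(m - 1)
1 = 1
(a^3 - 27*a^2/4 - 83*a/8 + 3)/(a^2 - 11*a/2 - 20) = (8*a^2 + 10*a - 3)/(4*(2*a + 5))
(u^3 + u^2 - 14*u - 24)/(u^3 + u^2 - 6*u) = (u^2 - 2*u - 8)/(u*(u - 2))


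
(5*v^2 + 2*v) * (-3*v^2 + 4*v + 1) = -15*v^4 + 14*v^3 + 13*v^2 + 2*v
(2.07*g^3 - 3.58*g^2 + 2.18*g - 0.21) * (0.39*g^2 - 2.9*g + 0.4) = 0.8073*g^5 - 7.3992*g^4 + 12.0602*g^3 - 7.8359*g^2 + 1.481*g - 0.084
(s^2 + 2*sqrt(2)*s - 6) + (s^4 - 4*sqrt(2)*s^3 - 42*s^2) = s^4 - 4*sqrt(2)*s^3 - 41*s^2 + 2*sqrt(2)*s - 6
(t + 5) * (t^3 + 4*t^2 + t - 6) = t^4 + 9*t^3 + 21*t^2 - t - 30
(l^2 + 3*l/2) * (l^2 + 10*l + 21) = l^4 + 23*l^3/2 + 36*l^2 + 63*l/2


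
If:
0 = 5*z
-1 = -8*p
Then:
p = 1/8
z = 0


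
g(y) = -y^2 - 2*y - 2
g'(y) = -2*y - 2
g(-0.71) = -1.08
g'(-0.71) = -0.58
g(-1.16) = -1.03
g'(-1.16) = 0.32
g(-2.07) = -2.14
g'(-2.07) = 2.14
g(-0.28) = -1.52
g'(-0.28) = -1.44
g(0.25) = -2.56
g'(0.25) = -2.50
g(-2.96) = -4.84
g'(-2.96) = 3.92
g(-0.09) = -1.83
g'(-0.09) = -1.82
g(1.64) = -7.97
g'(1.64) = -5.28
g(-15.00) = -197.00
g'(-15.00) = 28.00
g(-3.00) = -5.00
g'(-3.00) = 4.00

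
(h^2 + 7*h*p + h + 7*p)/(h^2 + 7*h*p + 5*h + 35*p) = (h + 1)/(h + 5)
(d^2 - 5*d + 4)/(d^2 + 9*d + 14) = (d^2 - 5*d + 4)/(d^2 + 9*d + 14)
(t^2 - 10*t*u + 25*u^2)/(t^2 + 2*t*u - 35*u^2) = (t - 5*u)/(t + 7*u)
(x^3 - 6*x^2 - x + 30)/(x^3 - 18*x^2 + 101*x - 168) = (x^2 - 3*x - 10)/(x^2 - 15*x + 56)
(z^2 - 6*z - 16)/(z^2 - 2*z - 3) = (-z^2 + 6*z + 16)/(-z^2 + 2*z + 3)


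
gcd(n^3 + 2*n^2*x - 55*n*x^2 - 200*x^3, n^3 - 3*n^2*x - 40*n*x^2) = -n^2 + 3*n*x + 40*x^2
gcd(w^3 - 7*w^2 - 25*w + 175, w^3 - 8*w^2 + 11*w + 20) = w - 5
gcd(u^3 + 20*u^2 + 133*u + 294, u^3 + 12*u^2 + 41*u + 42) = u + 7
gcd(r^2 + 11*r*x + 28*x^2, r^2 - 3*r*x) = 1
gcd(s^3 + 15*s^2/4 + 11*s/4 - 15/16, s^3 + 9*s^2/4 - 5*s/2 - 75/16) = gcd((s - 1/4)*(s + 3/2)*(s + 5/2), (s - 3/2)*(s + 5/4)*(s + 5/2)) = s + 5/2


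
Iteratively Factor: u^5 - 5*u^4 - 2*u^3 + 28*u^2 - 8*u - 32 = (u - 4)*(u^4 - u^3 - 6*u^2 + 4*u + 8) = (u - 4)*(u - 2)*(u^3 + u^2 - 4*u - 4) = (u - 4)*(u - 2)*(u + 2)*(u^2 - u - 2) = (u - 4)*(u - 2)*(u + 1)*(u + 2)*(u - 2)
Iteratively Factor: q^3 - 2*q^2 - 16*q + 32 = (q - 4)*(q^2 + 2*q - 8) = (q - 4)*(q - 2)*(q + 4)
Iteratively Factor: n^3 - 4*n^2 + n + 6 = (n - 2)*(n^2 - 2*n - 3) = (n - 3)*(n - 2)*(n + 1)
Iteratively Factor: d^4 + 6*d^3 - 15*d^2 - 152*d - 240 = (d + 4)*(d^3 + 2*d^2 - 23*d - 60) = (d - 5)*(d + 4)*(d^2 + 7*d + 12) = (d - 5)*(d + 3)*(d + 4)*(d + 4)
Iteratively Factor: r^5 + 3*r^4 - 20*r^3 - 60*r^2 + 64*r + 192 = (r + 4)*(r^4 - r^3 - 16*r^2 + 4*r + 48) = (r - 4)*(r + 4)*(r^3 + 3*r^2 - 4*r - 12) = (r - 4)*(r + 2)*(r + 4)*(r^2 + r - 6) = (r - 4)*(r + 2)*(r + 3)*(r + 4)*(r - 2)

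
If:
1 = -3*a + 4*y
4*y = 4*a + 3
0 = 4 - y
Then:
No Solution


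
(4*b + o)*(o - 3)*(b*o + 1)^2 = 4*b^3*o^3 - 12*b^3*o^2 + b^2*o^4 - 3*b^2*o^3 + 8*b^2*o^2 - 24*b^2*o + 2*b*o^3 - 6*b*o^2 + 4*b*o - 12*b + o^2 - 3*o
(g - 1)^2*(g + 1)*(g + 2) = g^4 + g^3 - 3*g^2 - g + 2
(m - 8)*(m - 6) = m^2 - 14*m + 48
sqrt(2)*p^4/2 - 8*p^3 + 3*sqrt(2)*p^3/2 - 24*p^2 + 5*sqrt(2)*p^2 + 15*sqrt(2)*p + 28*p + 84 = (p + 3)*(p - 7*sqrt(2))*(p - 2*sqrt(2))*(sqrt(2)*p/2 + 1)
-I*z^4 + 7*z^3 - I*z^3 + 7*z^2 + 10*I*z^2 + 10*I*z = z*(z + 2*I)*(z + 5*I)*(-I*z - I)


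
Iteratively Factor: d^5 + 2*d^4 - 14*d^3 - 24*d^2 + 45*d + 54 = (d + 1)*(d^4 + d^3 - 15*d^2 - 9*d + 54) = (d + 1)*(d + 3)*(d^3 - 2*d^2 - 9*d + 18) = (d - 3)*(d + 1)*(d + 3)*(d^2 + d - 6) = (d - 3)*(d - 2)*(d + 1)*(d + 3)*(d + 3)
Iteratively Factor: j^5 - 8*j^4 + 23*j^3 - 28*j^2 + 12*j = (j - 1)*(j^4 - 7*j^3 + 16*j^2 - 12*j) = (j - 2)*(j - 1)*(j^3 - 5*j^2 + 6*j) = (j - 3)*(j - 2)*(j - 1)*(j^2 - 2*j) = (j - 3)*(j - 2)^2*(j - 1)*(j)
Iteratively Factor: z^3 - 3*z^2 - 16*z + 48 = (z + 4)*(z^2 - 7*z + 12) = (z - 4)*(z + 4)*(z - 3)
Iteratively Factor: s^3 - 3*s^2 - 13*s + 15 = (s - 1)*(s^2 - 2*s - 15) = (s - 5)*(s - 1)*(s + 3)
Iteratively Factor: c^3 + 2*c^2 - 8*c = (c - 2)*(c^2 + 4*c) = (c - 2)*(c + 4)*(c)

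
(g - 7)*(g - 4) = g^2 - 11*g + 28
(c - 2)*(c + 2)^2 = c^3 + 2*c^2 - 4*c - 8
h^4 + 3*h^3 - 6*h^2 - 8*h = h*(h - 2)*(h + 1)*(h + 4)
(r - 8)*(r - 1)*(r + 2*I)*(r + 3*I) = r^4 - 9*r^3 + 5*I*r^3 + 2*r^2 - 45*I*r^2 + 54*r + 40*I*r - 48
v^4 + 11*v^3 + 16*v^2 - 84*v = v*(v - 2)*(v + 6)*(v + 7)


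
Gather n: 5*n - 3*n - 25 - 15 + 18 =2*n - 22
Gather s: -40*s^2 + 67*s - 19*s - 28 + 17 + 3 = -40*s^2 + 48*s - 8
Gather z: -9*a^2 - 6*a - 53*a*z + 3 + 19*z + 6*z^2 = -9*a^2 - 6*a + 6*z^2 + z*(19 - 53*a) + 3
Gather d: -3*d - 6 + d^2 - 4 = d^2 - 3*d - 10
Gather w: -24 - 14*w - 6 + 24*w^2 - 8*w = 24*w^2 - 22*w - 30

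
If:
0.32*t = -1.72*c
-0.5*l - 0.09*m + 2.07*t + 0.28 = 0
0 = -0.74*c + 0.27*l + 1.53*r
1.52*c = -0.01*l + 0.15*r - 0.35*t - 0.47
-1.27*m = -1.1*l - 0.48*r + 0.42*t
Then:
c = 0.42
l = -7.86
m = -5.46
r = 1.59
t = -2.27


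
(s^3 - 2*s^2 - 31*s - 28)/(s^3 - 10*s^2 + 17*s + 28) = (s + 4)/(s - 4)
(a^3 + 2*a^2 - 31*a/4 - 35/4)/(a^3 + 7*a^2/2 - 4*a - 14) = (2*a^2 - 3*a - 5)/(2*(a^2 - 4))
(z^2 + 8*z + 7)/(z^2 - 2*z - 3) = (z + 7)/(z - 3)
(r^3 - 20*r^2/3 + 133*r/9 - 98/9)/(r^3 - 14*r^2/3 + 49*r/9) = (r - 2)/r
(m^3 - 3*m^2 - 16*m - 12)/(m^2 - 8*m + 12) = (m^2 + 3*m + 2)/(m - 2)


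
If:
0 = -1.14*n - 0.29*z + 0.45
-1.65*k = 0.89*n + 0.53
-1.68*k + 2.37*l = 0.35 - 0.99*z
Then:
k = 0.137214247740564*z - 0.534130781499203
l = -0.320455723120613*z - 0.230945026547958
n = 0.394736842105263 - 0.254385964912281*z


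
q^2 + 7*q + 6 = (q + 1)*(q + 6)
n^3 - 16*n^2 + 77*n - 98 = (n - 7)^2*(n - 2)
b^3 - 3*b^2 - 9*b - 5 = (b - 5)*(b + 1)^2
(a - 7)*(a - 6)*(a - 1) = a^3 - 14*a^2 + 55*a - 42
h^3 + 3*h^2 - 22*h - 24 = (h - 4)*(h + 1)*(h + 6)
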